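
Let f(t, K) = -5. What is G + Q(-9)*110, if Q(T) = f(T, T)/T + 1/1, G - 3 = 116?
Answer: 2611/9 ≈ 290.11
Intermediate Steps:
G = 119 (G = 3 + 116 = 119)
Q(T) = 1 - 5/T (Q(T) = -5/T + 1/1 = -5/T + 1*1 = -5/T + 1 = 1 - 5/T)
G + Q(-9)*110 = 119 + ((-5 - 9)/(-9))*110 = 119 - 1/9*(-14)*110 = 119 + (14/9)*110 = 119 + 1540/9 = 2611/9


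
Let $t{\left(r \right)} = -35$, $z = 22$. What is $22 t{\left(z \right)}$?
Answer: $-770$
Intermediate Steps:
$22 t{\left(z \right)} = 22 \left(-35\right) = -770$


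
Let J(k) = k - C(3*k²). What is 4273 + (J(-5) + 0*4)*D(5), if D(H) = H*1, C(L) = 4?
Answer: 4228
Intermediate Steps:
D(H) = H
J(k) = -4 + k (J(k) = k - 1*4 = k - 4 = -4 + k)
4273 + (J(-5) + 0*4)*D(5) = 4273 + ((-4 - 5) + 0*4)*5 = 4273 + (-9 + 0)*5 = 4273 - 9*5 = 4273 - 45 = 4228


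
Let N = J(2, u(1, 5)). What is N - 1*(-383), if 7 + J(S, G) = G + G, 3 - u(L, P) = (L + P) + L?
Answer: 368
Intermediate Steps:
u(L, P) = 3 - P - 2*L (u(L, P) = 3 - ((L + P) + L) = 3 - (P + 2*L) = 3 + (-P - 2*L) = 3 - P - 2*L)
J(S, G) = -7 + 2*G (J(S, G) = -7 + (G + G) = -7 + 2*G)
N = -15 (N = -7 + 2*(3 - 1*5 - 2*1) = -7 + 2*(3 - 5 - 2) = -7 + 2*(-4) = -7 - 8 = -15)
N - 1*(-383) = -15 - 1*(-383) = -15 + 383 = 368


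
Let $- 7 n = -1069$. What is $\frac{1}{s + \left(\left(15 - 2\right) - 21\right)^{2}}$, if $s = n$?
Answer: $\frac{7}{1517} \approx 0.0046144$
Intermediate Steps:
$n = \frac{1069}{7}$ ($n = \left(- \frac{1}{7}\right) \left(-1069\right) = \frac{1069}{7} \approx 152.71$)
$s = \frac{1069}{7} \approx 152.71$
$\frac{1}{s + \left(\left(15 - 2\right) - 21\right)^{2}} = \frac{1}{\frac{1069}{7} + \left(\left(15 - 2\right) - 21\right)^{2}} = \frac{1}{\frac{1069}{7} + \left(13 - 21\right)^{2}} = \frac{1}{\frac{1069}{7} + \left(-8\right)^{2}} = \frac{1}{\frac{1069}{7} + 64} = \frac{1}{\frac{1517}{7}} = \frac{7}{1517}$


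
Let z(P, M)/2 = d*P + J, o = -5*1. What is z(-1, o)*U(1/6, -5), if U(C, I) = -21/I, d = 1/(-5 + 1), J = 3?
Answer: 273/10 ≈ 27.300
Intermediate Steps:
d = -¼ (d = 1/(-4) = -¼ ≈ -0.25000)
o = -5
z(P, M) = 6 - P/2 (z(P, M) = 2*(-P/4 + 3) = 2*(3 - P/4) = 6 - P/2)
z(-1, o)*U(1/6, -5) = (6 - ½*(-1))*(-21/(-5)) = (6 + ½)*(-21*(-⅕)) = (13/2)*(21/5) = 273/10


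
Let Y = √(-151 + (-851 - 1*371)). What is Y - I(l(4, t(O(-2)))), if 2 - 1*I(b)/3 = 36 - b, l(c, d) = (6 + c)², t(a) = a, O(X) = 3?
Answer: -198 + I*√1373 ≈ -198.0 + 37.054*I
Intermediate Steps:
I(b) = -102 + 3*b (I(b) = 6 - 3*(36 - b) = 6 + (-108 + 3*b) = -102 + 3*b)
Y = I*√1373 (Y = √(-151 + (-851 - 371)) = √(-151 - 1222) = √(-1373) = I*√1373 ≈ 37.054*I)
Y - I(l(4, t(O(-2)))) = I*√1373 - (-102 + 3*(6 + 4)²) = I*√1373 - (-102 + 3*10²) = I*√1373 - (-102 + 3*100) = I*√1373 - (-102 + 300) = I*√1373 - 1*198 = I*√1373 - 198 = -198 + I*√1373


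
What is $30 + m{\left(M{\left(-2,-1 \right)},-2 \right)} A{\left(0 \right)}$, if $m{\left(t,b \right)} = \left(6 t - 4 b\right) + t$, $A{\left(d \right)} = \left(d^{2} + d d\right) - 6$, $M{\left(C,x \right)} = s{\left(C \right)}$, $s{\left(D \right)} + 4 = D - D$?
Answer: $150$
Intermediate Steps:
$s{\left(D \right)} = -4$ ($s{\left(D \right)} = -4 + \left(D - D\right) = -4 + 0 = -4$)
$M{\left(C,x \right)} = -4$
$A{\left(d \right)} = -6 + 2 d^{2}$ ($A{\left(d \right)} = \left(d^{2} + d^{2}\right) - 6 = 2 d^{2} - 6 = -6 + 2 d^{2}$)
$m{\left(t,b \right)} = - 4 b + 7 t$ ($m{\left(t,b \right)} = \left(- 4 b + 6 t\right) + t = - 4 b + 7 t$)
$30 + m{\left(M{\left(-2,-1 \right)},-2 \right)} A{\left(0 \right)} = 30 + \left(\left(-4\right) \left(-2\right) + 7 \left(-4\right)\right) \left(-6 + 2 \cdot 0^{2}\right) = 30 + \left(8 - 28\right) \left(-6 + 2 \cdot 0\right) = 30 - 20 \left(-6 + 0\right) = 30 - -120 = 30 + 120 = 150$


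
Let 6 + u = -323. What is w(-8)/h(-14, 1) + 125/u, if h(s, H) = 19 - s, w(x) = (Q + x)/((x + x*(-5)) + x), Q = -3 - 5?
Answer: -13033/32571 ≈ -0.40014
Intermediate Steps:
u = -329 (u = -6 - 323 = -329)
Q = -8
w(x) = -(-8 + x)/(3*x) (w(x) = (-8 + x)/((x + x*(-5)) + x) = (-8 + x)/((x - 5*x) + x) = (-8 + x)/(-4*x + x) = (-8 + x)/((-3*x)) = (-8 + x)*(-1/(3*x)) = -(-8 + x)/(3*x))
w(-8)/h(-14, 1) + 125/u = ((1/3)*(8 - 1*(-8))/(-8))/(19 - 1*(-14)) + 125/(-329) = ((1/3)*(-1/8)*(8 + 8))/(19 + 14) + 125*(-1/329) = ((1/3)*(-1/8)*16)/33 - 125/329 = -2/3*1/33 - 125/329 = -2/99 - 125/329 = -13033/32571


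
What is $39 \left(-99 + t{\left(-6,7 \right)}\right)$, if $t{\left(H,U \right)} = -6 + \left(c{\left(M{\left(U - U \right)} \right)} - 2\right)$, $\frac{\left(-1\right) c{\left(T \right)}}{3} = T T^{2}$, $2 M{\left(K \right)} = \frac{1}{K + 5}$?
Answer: $- \frac{4173117}{1000} \approx -4173.1$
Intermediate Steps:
$M{\left(K \right)} = \frac{1}{2 \left(5 + K\right)}$ ($M{\left(K \right)} = \frac{1}{2 \left(K + 5\right)} = \frac{1}{2 \left(5 + K\right)}$)
$c{\left(T \right)} = - 3 T^{3}$ ($c{\left(T \right)} = - 3 T T^{2} = - 3 T^{3}$)
$t{\left(H,U \right)} = - \frac{8003}{1000}$ ($t{\left(H,U \right)} = -6 - \left(2 + 3 \left(\frac{1}{2 \left(5 + \left(U - U\right)\right)}\right)^{3}\right) = -6 - \left(2 + 3 \left(\frac{1}{2 \left(5 + 0\right)}\right)^{3}\right) = -6 - \left(2 + 3 \left(\frac{1}{2 \cdot 5}\right)^{3}\right) = -6 - \left(2 + 3 \left(\frac{1}{2} \cdot \frac{1}{5}\right)^{3}\right) = -6 - \left(2 + \frac{3}{1000}\right) = -6 - \frac{2003}{1000} = - \frac{8003}{1000}$)
$39 \left(-99 + t{\left(-6,7 \right)}\right) = 39 \left(-99 - \frac{8003}{1000}\right) = 39 \left(- \frac{107003}{1000}\right) = - \frac{4173117}{1000}$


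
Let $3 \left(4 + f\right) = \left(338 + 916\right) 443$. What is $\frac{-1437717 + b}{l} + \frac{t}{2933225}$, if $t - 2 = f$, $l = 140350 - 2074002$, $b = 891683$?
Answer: $\frac{979849393897}{2835918193850} \approx 0.34551$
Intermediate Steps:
$f = 185170$ ($f = -4 + \frac{\left(338 + 916\right) 443}{3} = -4 + \frac{1254 \cdot 443}{3} = -4 + \frac{1}{3} \cdot 555522 = -4 + 185174 = 185170$)
$l = -1933652$
$t = 185172$ ($t = 2 + 185170 = 185172$)
$\frac{-1437717 + b}{l} + \frac{t}{2933225} = \frac{-1437717 + 891683}{-1933652} + \frac{185172}{2933225} = \left(-546034\right) \left(- \frac{1}{1933652}\right) + 185172 \cdot \frac{1}{2933225} = \frac{273017}{966826} + \frac{185172}{2933225} = \frac{979849393897}{2835918193850}$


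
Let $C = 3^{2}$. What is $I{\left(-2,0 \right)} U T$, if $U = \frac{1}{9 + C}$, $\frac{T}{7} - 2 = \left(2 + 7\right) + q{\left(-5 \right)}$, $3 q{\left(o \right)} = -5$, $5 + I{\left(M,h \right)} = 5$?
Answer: $0$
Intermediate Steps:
$I{\left(M,h \right)} = 0$ ($I{\left(M,h \right)} = -5 + 5 = 0$)
$C = 9$
$q{\left(o \right)} = - \frac{5}{3}$ ($q{\left(o \right)} = \frac{1}{3} \left(-5\right) = - \frac{5}{3}$)
$T = \frac{196}{3}$ ($T = 14 + 7 \left(\left(2 + 7\right) - \frac{5}{3}\right) = 14 + 7 \left(9 - \frac{5}{3}\right) = 14 + 7 \cdot \frac{22}{3} = 14 + \frac{154}{3} = \frac{196}{3} \approx 65.333$)
$U = \frac{1}{18}$ ($U = \frac{1}{9 + 9} = \frac{1}{18} \approx 0.055556$)
$I{\left(-2,0 \right)} U T = 0 \cdot \frac{1}{18} \cdot \frac{196}{3} = 0 \cdot \frac{196}{3} = 0$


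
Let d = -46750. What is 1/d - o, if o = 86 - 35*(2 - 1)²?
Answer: -2384251/46750 ≈ -51.000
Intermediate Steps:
o = 51 (o = 86 - 35*1² = 86 - 35*1 = 86 - 35 = 51)
1/d - o = 1/(-46750) - 1*51 = -1/46750 - 51 = -2384251/46750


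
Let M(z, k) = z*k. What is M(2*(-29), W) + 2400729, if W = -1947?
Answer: 2513655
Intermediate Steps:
M(z, k) = k*z
M(2*(-29), W) + 2400729 = -3894*(-29) + 2400729 = -1947*(-58) + 2400729 = 112926 + 2400729 = 2513655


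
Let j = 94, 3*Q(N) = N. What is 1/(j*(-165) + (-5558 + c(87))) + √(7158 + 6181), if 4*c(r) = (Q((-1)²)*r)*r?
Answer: -4/81749 + √13339 ≈ 115.49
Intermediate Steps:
Q(N) = N/3
c(r) = r²/12 (c(r) = ((((⅓)*(-1)²)*r)*r)/4 = ((((⅓)*1)*r)*r)/4 = ((r/3)*r)/4 = (r²/3)/4 = r²/12)
1/(j*(-165) + (-5558 + c(87))) + √(7158 + 6181) = 1/(94*(-165) + (-5558 + (1/12)*87²)) + √(7158 + 6181) = 1/(-15510 + (-5558 + (1/12)*7569)) + √13339 = 1/(-15510 + (-5558 + 2523/4)) + √13339 = 1/(-15510 - 19709/4) + √13339 = 1/(-81749/4) + √13339 = -4/81749 + √13339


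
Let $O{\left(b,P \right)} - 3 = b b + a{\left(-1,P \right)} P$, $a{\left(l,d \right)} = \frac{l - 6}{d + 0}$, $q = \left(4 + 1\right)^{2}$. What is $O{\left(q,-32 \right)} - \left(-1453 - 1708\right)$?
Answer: $3782$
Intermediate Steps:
$q = 25$ ($q = 5^{2} = 25$)
$a{\left(l,d \right)} = \frac{-6 + l}{d}$
$O{\left(b,P \right)} = -4 + b^{2}$ ($O{\left(b,P \right)} = 3 + \left(b b + \frac{-6 - 1}{P} P\right) = 3 + \left(b^{2} + \frac{1}{P} \left(-7\right) P\right) = 3 + \left(b^{2} + - \frac{7}{P} P\right) = 3 + \left(b^{2} - 7\right) = 3 + \left(-7 + b^{2}\right) = -4 + b^{2}$)
$O{\left(q,-32 \right)} - \left(-1453 - 1708\right) = \left(-4 + 25^{2}\right) - \left(-1453 - 1708\right) = \left(-4 + 625\right) - \left(-1453 - 1708\right) = 621 - -3161 = 621 + 3161 = 3782$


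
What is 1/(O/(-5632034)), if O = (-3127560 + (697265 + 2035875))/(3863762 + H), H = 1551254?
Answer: 7624388555636/98605 ≈ 7.7322e+7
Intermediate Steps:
O = -98605/1353754 (O = (-3127560 + (697265 + 2035875))/(3863762 + 1551254) = (-3127560 + 2733140)/5415016 = -394420*1/5415016 = -98605/1353754 ≈ -0.072838)
1/(O/(-5632034)) = 1/(-98605/1353754/(-5632034)) = 1/(-98605/1353754*(-1/5632034)) = 1/(98605/7624388555636) = 7624388555636/98605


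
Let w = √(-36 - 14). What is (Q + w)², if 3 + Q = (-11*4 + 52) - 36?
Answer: 911 - 310*I*√2 ≈ 911.0 - 438.41*I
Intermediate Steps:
w = 5*I*√2 (w = √(-50) = 5*I*√2 ≈ 7.0711*I)
Q = -31 (Q = -3 + ((-11*4 + 52) - 36) = -3 + ((-44 + 52) - 36) = -3 + (8 - 36) = -3 - 28 = -31)
(Q + w)² = (-31 + 5*I*√2)²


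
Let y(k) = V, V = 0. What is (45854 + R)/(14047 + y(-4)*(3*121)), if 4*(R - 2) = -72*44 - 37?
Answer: 180219/56188 ≈ 3.2074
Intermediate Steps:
R = -3197/4 (R = 2 + (-72*44 - 37)/4 = 2 + (-3168 - 37)/4 = 2 + (1/4)*(-3205) = 2 - 3205/4 = -3197/4 ≈ -799.25)
y(k) = 0
(45854 + R)/(14047 + y(-4)*(3*121)) = (45854 - 3197/4)/(14047 + 0*(3*121)) = 180219/(4*(14047 + 0*363)) = 180219/(4*(14047 + 0)) = (180219/4)/14047 = (180219/4)*(1/14047) = 180219/56188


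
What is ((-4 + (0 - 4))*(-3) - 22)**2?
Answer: 4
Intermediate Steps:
((-4 + (0 - 4))*(-3) - 22)**2 = ((-4 - 4)*(-3) - 22)**2 = (-8*(-3) - 22)**2 = (24 - 22)**2 = 2**2 = 4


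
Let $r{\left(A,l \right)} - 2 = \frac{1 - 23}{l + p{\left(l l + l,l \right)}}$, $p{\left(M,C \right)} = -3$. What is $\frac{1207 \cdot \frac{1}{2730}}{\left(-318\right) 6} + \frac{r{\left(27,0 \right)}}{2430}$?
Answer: $\frac{507587}{140638680} \approx 0.0036092$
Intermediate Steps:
$r{\left(A,l \right)} = 2 - \frac{22}{-3 + l}$ ($r{\left(A,l \right)} = 2 + \frac{1 - 23}{l - 3} = 2 - \frac{22}{-3 + l}$)
$\frac{1207 \cdot \frac{1}{2730}}{\left(-318\right) 6} + \frac{r{\left(27,0 \right)}}{2430} = \frac{1207 \cdot \frac{1}{2730}}{\left(-318\right) 6} + \frac{2 \frac{1}{-3 + 0} \left(-14 + 0\right)}{2430} = \frac{1207 \cdot \frac{1}{2730}}{-1908} + 2 \frac{1}{-3} \left(-14\right) \frac{1}{2430} = \frac{1207}{2730} \left(- \frac{1}{1908}\right) + 2 \left(- \frac{1}{3}\right) \left(-14\right) \frac{1}{2430} = - \frac{1207}{5208840} + \frac{28}{3} \cdot \frac{1}{2430} = - \frac{1207}{5208840} + \frac{14}{3645} = \frac{507587}{140638680}$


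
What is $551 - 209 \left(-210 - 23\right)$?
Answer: $49248$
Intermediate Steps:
$551 - 209 \left(-210 - 23\right) = 551 - -48697 = 551 + 48697 = 49248$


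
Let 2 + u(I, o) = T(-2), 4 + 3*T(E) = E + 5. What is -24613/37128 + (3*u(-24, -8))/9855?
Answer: -80940337/121965480 ≈ -0.66363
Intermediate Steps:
T(E) = ⅓ + E/3 (T(E) = -4/3 + (E + 5)/3 = -4/3 + (5 + E)/3 = -4/3 + (5/3 + E/3) = ⅓ + E/3)
u(I, o) = -7/3 (u(I, o) = -2 + (⅓ + (⅓)*(-2)) = -2 + (⅓ - ⅔) = -2 - ⅓ = -7/3)
-24613/37128 + (3*u(-24, -8))/9855 = -24613/37128 + (3*(-7/3))/9855 = -24613*1/37128 - 7*1/9855 = -24613/37128 - 7/9855 = -80940337/121965480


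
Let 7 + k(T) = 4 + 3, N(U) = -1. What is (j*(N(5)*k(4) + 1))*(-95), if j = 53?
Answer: -5035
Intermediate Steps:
k(T) = 0 (k(T) = -7 + (4 + 3) = -7 + 7 = 0)
(j*(N(5)*k(4) + 1))*(-95) = (53*(-1*0 + 1))*(-95) = (53*(0 + 1))*(-95) = (53*1)*(-95) = 53*(-95) = -5035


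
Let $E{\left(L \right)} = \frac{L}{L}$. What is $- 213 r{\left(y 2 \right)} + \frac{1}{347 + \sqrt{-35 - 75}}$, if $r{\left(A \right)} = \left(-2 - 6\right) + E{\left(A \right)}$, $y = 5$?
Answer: $\frac{179694176}{120519} - \frac{i \sqrt{110}}{120519} \approx 1491.0 - 8.7024 \cdot 10^{-5} i$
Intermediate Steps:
$E{\left(L \right)} = 1$
$r{\left(A \right)} = -7$ ($r{\left(A \right)} = \left(-2 - 6\right) + 1 = -8 + 1 = -7$)
$- 213 r{\left(y 2 \right)} + \frac{1}{347 + \sqrt{-35 - 75}} = \left(-213\right) \left(-7\right) + \frac{1}{347 + \sqrt{-35 - 75}} = 1491 + \frac{1}{347 + \sqrt{-110}} = 1491 + \frac{1}{347 + i \sqrt{110}}$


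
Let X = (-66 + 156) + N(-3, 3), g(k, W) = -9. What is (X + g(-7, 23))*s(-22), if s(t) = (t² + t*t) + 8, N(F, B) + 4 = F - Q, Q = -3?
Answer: 75152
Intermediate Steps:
N(F, B) = -1 + F (N(F, B) = -4 + (F - 1*(-3)) = -4 + (F + 3) = -4 + (3 + F) = -1 + F)
s(t) = 8 + 2*t² (s(t) = (t² + t²) + 8 = 2*t² + 8 = 8 + 2*t²)
X = 86 (X = (-66 + 156) + (-1 - 3) = 90 - 4 = 86)
(X + g(-7, 23))*s(-22) = (86 - 9)*(8 + 2*(-22)²) = 77*(8 + 2*484) = 77*(8 + 968) = 77*976 = 75152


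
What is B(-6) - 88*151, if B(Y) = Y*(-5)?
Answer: -13258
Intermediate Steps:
B(Y) = -5*Y
B(-6) - 88*151 = -5*(-6) - 88*151 = 30 - 13288 = -13258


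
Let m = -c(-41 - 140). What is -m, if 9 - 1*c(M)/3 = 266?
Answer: -771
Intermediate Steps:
c(M) = -771 (c(M) = 27 - 3*266 = 27 - 798 = -771)
m = 771 (m = -1*(-771) = 771)
-m = -1*771 = -771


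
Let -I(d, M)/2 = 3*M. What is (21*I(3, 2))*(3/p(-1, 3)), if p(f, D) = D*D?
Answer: -84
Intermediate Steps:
I(d, M) = -6*M
p(f, D) = D²
(21*I(3, 2))*(3/p(-1, 3)) = (21*(-6*2))*(3/(3²)) = (21*(-12))*(3/9) = -756/9 = -252*⅓ = -84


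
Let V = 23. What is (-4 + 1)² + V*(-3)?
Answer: -60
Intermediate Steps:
(-4 + 1)² + V*(-3) = (-4 + 1)² + 23*(-3) = (-3)² - 69 = 9 - 69 = -60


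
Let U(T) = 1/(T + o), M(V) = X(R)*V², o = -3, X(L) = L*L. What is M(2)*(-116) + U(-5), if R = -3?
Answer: -33409/8 ≈ -4176.1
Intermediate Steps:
X(L) = L²
M(V) = 9*V² (M(V) = (-3)²*V² = 9*V²)
U(T) = 1/(-3 + T) (U(T) = 1/(T - 3) = 1/(-3 + T))
M(2)*(-116) + U(-5) = (9*2²)*(-116) + 1/(-3 - 5) = (9*4)*(-116) + 1/(-8) = 36*(-116) - ⅛ = -4176 - ⅛ = -33409/8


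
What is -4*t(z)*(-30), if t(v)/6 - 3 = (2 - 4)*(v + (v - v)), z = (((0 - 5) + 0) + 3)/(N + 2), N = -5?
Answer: 1200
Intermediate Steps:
z = ⅔ (z = (((0 - 5) + 0) + 3)/(-5 + 2) = ((-5 + 0) + 3)/(-3) = (-5 + 3)*(-⅓) = -2*(-⅓) = ⅔ ≈ 0.66667)
t(v) = 18 - 12*v (t(v) = 18 + 6*((2 - 4)*(v + (v - v))) = 18 + 6*(-2*(v + 0)) = 18 + 6*(-2*v) = 18 - 12*v)
-4*t(z)*(-30) = -4*(18 - 12*⅔)*(-30) = -4*(18 - 8)*(-30) = -4*10*(-30) = -40*(-30) = 1200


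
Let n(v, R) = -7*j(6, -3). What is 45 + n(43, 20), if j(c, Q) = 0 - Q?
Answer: 24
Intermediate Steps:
j(c, Q) = -Q
n(v, R) = -21 (n(v, R) = -(-7)*(-3) = -7*3 = -21)
45 + n(43, 20) = 45 - 21 = 24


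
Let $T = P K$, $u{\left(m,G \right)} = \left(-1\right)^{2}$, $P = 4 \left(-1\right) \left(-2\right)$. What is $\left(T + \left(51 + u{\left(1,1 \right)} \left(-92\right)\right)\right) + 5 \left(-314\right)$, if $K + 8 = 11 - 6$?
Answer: $-1635$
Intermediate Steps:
$P = 8$ ($P = \left(-4\right) \left(-2\right) = 8$)
$K = -3$ ($K = -8 + \left(11 - 6\right) = -8 + 5 = -3$)
$u{\left(m,G \right)} = 1$
$T = -24$ ($T = 8 \left(-3\right) = -24$)
$\left(T + \left(51 + u{\left(1,1 \right)} \left(-92\right)\right)\right) + 5 \left(-314\right) = \left(-24 + \left(51 + 1 \left(-92\right)\right)\right) + 5 \left(-314\right) = \left(-24 + \left(51 - 92\right)\right) - 1570 = \left(-24 - 41\right) - 1570 = -65 - 1570 = -1635$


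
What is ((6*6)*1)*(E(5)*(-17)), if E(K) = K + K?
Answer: -6120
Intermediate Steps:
E(K) = 2*K
((6*6)*1)*(E(5)*(-17)) = ((6*6)*1)*((2*5)*(-17)) = (36*1)*(10*(-17)) = 36*(-170) = -6120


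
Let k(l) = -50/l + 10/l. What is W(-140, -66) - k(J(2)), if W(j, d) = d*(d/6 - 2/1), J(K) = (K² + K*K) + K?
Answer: 862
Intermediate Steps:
J(K) = K + 2*K² (J(K) = (K² + K²) + K = 2*K² + K = K + 2*K²)
k(l) = -40/l
W(j, d) = d*(-2 + d/6) (W(j, d) = d*(d*(⅙) - 2*1) = d*(d/6 - 2) = d*(-2 + d/6))
W(-140, -66) - k(J(2)) = (⅙)*(-66)*(-12 - 66) - (-40)/(2*(1 + 2*2)) = (⅙)*(-66)*(-78) - (-40)/(2*(1 + 4)) = 858 - (-40)/(2*5) = 858 - (-40)/10 = 858 - 1*(-4) = 858 + 4 = 862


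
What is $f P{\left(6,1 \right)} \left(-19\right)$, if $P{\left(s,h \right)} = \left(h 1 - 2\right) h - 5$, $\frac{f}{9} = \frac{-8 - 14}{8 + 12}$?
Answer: $- \frac{5643}{5} \approx -1128.6$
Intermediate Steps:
$f = - \frac{99}{10}$ ($f = 9 \frac{-8 - 14}{8 + 12} = 9 \left(- \frac{22}{20}\right) = 9 \left(\left(-22\right) \frac{1}{20}\right) = 9 \left(- \frac{11}{10}\right) = - \frac{99}{10} \approx -9.9$)
$P{\left(s,h \right)} = -5 + h \left(-2 + h\right)$ ($P{\left(s,h \right)} = \left(h - 2\right) h - 5 = \left(-2 + h\right) h - 5 = h \left(-2 + h\right) - 5 = -5 + h \left(-2 + h\right)$)
$f P{\left(6,1 \right)} \left(-19\right) = - \frac{99 \left(-5 + 1^{2} - 2\right)}{10} \left(-19\right) = - \frac{99 \left(-5 + 1 - 2\right)}{10} \left(-19\right) = \left(- \frac{99}{10}\right) \left(-6\right) \left(-19\right) = \frac{297}{5} \left(-19\right) = - \frac{5643}{5}$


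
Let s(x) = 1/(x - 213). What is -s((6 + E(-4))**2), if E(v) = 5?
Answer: 1/92 ≈ 0.010870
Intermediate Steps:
s(x) = 1/(-213 + x)
-s((6 + E(-4))**2) = -1/(-213 + (6 + 5)**2) = -1/(-213 + 11**2) = -1/(-213 + 121) = -1/(-92) = -1*(-1/92) = 1/92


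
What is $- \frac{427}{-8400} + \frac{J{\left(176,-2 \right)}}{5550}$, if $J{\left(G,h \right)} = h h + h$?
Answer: $\frac{2273}{44400} \approx 0.051194$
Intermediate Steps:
$J{\left(G,h \right)} = h + h^{2}$ ($J{\left(G,h \right)} = h^{2} + h = h + h^{2}$)
$- \frac{427}{-8400} + \frac{J{\left(176,-2 \right)}}{5550} = - \frac{427}{-8400} + \frac{\left(-2\right) \left(1 - 2\right)}{5550} = \left(-427\right) \left(- \frac{1}{8400}\right) + \left(-2\right) \left(-1\right) \frac{1}{5550} = \frac{61}{1200} + 2 \cdot \frac{1}{5550} = \frac{61}{1200} + \frac{1}{2775} = \frac{2273}{44400}$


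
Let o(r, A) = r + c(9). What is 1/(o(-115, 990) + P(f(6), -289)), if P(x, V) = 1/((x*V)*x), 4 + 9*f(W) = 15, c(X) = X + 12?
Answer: -34969/3287167 ≈ -0.010638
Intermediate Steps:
c(X) = 12 + X
f(W) = 11/9 (f(W) = -4/9 + (⅑)*15 = -4/9 + 5/3 = 11/9)
P(x, V) = 1/(V*x²) (P(x, V) = 1/((V*x)*x) = 1/(V*x²))
o(r, A) = 21 + r (o(r, A) = r + (12 + 9) = r + 21 = 21 + r)
1/(o(-115, 990) + P(f(6), -289)) = 1/((21 - 115) + 1/((-289)*(11/9)²)) = 1/(-94 - 1/289*81/121) = 1/(-94 - 81/34969) = 1/(-3287167/34969) = -34969/3287167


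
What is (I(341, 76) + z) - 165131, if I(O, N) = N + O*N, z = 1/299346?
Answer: -41650703093/299346 ≈ -1.3914e+5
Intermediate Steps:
z = 1/299346 ≈ 3.3406e-6
I(O, N) = N + N*O
(I(341, 76) + z) - 165131 = (76*(1 + 341) + 1/299346) - 165131 = (76*342 + 1/299346) - 165131 = (25992 + 1/299346) - 165131 = 7780601233/299346 - 165131 = -41650703093/299346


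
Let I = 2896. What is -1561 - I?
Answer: -4457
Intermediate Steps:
-1561 - I = -1561 - 1*2896 = -1561 - 2896 = -4457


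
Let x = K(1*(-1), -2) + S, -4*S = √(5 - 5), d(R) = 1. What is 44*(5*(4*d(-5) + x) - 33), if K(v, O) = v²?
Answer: -352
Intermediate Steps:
S = 0 (S = -√(5 - 5)/4 = -√0/4 = -¼*0 = 0)
x = 1 (x = (1*(-1))² + 0 = (-1)² + 0 = 1 + 0 = 1)
44*(5*(4*d(-5) + x) - 33) = 44*(5*(4*1 + 1) - 33) = 44*(5*(4 + 1) - 33) = 44*(5*5 - 33) = 44*(25 - 33) = 44*(-8) = -352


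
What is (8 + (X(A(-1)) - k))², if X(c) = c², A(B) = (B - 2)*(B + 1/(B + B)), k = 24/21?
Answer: 576081/784 ≈ 734.80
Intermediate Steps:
k = 8/7 (k = 24*(1/21) = 8/7 ≈ 1.1429)
A(B) = (-2 + B)*(B + 1/(2*B))
(8 + (X(A(-1)) - k))² = (8 + ((½ + (-1)² - 1/(-1) - 2*(-1))² - 1*8/7))² = (8 + ((½ + 1 - 1*(-1) + 2)² - 8/7))² = (8 + ((½ + 1 + 1 + 2)² - 8/7))² = (8 + ((9/2)² - 8/7))² = (8 + (81/4 - 8/7))² = (8 + 535/28)² = (759/28)² = 576081/784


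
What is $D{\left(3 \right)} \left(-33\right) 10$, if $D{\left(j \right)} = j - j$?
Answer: $0$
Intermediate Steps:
$D{\left(j \right)} = 0$
$D{\left(3 \right)} \left(-33\right) 10 = 0 \left(-33\right) 10 = 0 \cdot 10 = 0$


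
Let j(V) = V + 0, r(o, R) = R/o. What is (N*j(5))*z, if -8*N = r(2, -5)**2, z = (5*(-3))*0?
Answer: 0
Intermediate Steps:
z = 0 (z = -15*0 = 0)
j(V) = V
N = -25/32 (N = -(-5/2)**2/8 = -1/8*25/4 = -25/32 ≈ -0.78125)
(N*j(5))*z = -25/32*5*0 = -125/32*0 = 0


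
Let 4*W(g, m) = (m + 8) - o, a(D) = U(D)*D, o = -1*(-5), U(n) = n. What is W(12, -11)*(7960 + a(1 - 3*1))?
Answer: -15928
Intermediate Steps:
o = 5
a(D) = D² (a(D) = D*D = D²)
W(g, m) = ¾ + m/4 (W(g, m) = ((m + 8) - 1*5)/4 = ((8 + m) - 5)/4 = (3 + m)/4 = ¾ + m/4)
W(12, -11)*(7960 + a(1 - 3*1)) = (¾ + (¼)*(-11))*(7960 + (1 - 3*1)²) = (¾ - 11/4)*(7960 + (1 - 3)²) = -2*(7960 + (-2)²) = -2*(7960 + 4) = -2*7964 = -15928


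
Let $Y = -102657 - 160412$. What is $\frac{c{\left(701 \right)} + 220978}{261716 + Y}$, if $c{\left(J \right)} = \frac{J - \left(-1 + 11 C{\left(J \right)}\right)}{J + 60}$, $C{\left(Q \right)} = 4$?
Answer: $- \frac{56054972}{343211} \approx -163.33$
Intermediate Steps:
$Y = -263069$
$c{\left(J \right)} = \frac{-43 + J}{60 + J}$ ($c{\left(J \right)} = \frac{J + \left(\left(-11\right) 4 + 1\right)}{J + 60} = \frac{J + \left(-44 + 1\right)}{60 + J} = \frac{J - 43}{60 + J} = \frac{-43 + J}{60 + J}$)
$\frac{c{\left(701 \right)} + 220978}{261716 + Y} = \frac{\frac{-43 + 701}{60 + 701} + 220978}{261716 - 263069} = \frac{\frac{1}{761} \cdot 658 + 220978}{-1353} = \left(\frac{1}{761} \cdot 658 + 220978\right) \left(- \frac{1}{1353}\right) = \left(\frac{658}{761} + 220978\right) \left(- \frac{1}{1353}\right) = \frac{168164916}{761} \left(- \frac{1}{1353}\right) = - \frac{56054972}{343211}$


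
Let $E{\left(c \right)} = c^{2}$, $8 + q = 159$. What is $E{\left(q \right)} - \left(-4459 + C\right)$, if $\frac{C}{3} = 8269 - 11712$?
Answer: $37589$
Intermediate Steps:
$q = 151$ ($q = -8 + 159 = 151$)
$C = -10329$ ($C = 3 \left(8269 - 11712\right) = 3 \left(-3443\right) = -10329$)
$E{\left(q \right)} - \left(-4459 + C\right) = 151^{2} + \left(4459 - -10329\right) = 22801 + \left(4459 + 10329\right) = 22801 + 14788 = 37589$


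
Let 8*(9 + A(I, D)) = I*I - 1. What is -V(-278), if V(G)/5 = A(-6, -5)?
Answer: 185/8 ≈ 23.125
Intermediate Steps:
A(I, D) = -73/8 + I**2/8 (A(I, D) = -9 + (I*I - 1)/8 = -9 + (I**2 - 1)/8 = -9 + (-1 + I**2)/8 = -9 + (-1/8 + I**2/8) = -73/8 + I**2/8)
V(G) = -185/8 (V(G) = 5*(-73/8 + (1/8)*(-6)**2) = 5*(-73/8 + (1/8)*36) = 5*(-73/8 + 9/2) = 5*(-37/8) = -185/8)
-V(-278) = -1*(-185/8) = 185/8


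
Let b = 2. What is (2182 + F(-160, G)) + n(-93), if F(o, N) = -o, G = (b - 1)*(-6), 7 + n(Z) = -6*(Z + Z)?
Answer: 3451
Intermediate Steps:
n(Z) = -7 - 12*Z (n(Z) = -7 - 6*(Z + Z) = -7 - 12*Z)
G = -6 (G = (2 - 1)*(-6) = 1*(-6) = -6)
(2182 + F(-160, G)) + n(-93) = (2182 - 1*(-160)) + (-7 - 12*(-93)) = (2182 + 160) + (-7 + 1116) = 2342 + 1109 = 3451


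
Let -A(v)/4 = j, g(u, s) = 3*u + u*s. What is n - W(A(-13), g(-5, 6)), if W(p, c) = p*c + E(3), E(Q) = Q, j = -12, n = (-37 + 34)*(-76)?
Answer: 2385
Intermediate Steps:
n = 228 (n = -3*(-76) = 228)
g(u, s) = 3*u + s*u
A(v) = 48 (A(v) = -4*(-12) = 48)
W(p, c) = 3 + c*p (W(p, c) = p*c + 3 = c*p + 3 = 3 + c*p)
n - W(A(-13), g(-5, 6)) = 228 - (3 - 5*(3 + 6)*48) = 228 - (3 - 5*9*48) = 228 - (3 - 45*48) = 228 - (3 - 2160) = 228 - 1*(-2157) = 228 + 2157 = 2385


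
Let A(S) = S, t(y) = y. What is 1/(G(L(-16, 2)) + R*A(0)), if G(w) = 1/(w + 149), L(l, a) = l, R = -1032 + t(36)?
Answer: 133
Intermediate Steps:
R = -996 (R = -1032 + 36 = -996)
G(w) = 1/(149 + w)
1/(G(L(-16, 2)) + R*A(0)) = 1/(1/(149 - 16) - 996*0) = 1/(1/133 + 0) = 1/(1/133) = 133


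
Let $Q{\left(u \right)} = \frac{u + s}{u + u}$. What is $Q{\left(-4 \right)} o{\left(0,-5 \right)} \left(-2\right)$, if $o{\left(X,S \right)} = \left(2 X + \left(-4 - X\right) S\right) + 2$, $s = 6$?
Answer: $11$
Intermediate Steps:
$o{\left(X,S \right)} = 2 + 2 X + S \left(-4 - X\right)$ ($o{\left(X,S \right)} = \left(2 X + S \left(-4 - X\right)\right) + 2 = 2 + 2 X + S \left(-4 - X\right)$)
$Q{\left(u \right)} = \frac{6 + u}{2 u}$ ($Q{\left(u \right)} = \frac{u + 6}{u + u} = \frac{6 + u}{2 u}$)
$Q{\left(-4 \right)} o{\left(0,-5 \right)} \left(-2\right) = \frac{6 - 4}{2 \left(-4\right)} \left(2 - -20 + 2 \cdot 0 - \left(-5\right) 0\right) \left(-2\right) = \frac{1}{2} \left(- \frac{1}{4}\right) 2 \left(2 + 20 + 0 + 0\right) \left(-2\right) = \left(- \frac{1}{4}\right) 22 \left(-2\right) = \left(- \frac{11}{2}\right) \left(-2\right) = 11$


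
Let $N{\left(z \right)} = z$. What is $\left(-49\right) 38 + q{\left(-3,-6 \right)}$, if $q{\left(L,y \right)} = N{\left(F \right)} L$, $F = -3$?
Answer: $-1853$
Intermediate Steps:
$q{\left(L,y \right)} = - 3 L$
$\left(-49\right) 38 + q{\left(-3,-6 \right)} = \left(-49\right) 38 - -9 = -1862 + 9 = -1853$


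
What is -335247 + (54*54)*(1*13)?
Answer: -297339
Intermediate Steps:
-335247 + (54*54)*(1*13) = -335247 + 2916*13 = -335247 + 37908 = -297339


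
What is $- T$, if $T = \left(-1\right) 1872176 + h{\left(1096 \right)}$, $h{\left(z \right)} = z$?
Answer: $1871080$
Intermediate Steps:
$T = -1871080$ ($T = \left(-1\right) 1872176 + 1096 = -1872176 + 1096 = -1871080$)
$- T = \left(-1\right) \left(-1871080\right) = 1871080$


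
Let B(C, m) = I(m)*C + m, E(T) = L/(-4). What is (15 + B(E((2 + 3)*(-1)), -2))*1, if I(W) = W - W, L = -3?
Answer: 13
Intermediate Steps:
E(T) = ¾ (E(T) = -3/(-4) = -3*(-¼) = ¾)
I(W) = 0
B(C, m) = m (B(C, m) = 0*C + m = 0 + m = m)
(15 + B(E((2 + 3)*(-1)), -2))*1 = (15 - 2)*1 = 13*1 = 13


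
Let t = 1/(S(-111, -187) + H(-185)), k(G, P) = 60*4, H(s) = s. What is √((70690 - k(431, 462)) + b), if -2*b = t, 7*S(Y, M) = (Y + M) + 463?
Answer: √89957608955/1130 ≈ 265.42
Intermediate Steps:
k(G, P) = 240
S(Y, M) = 463/7 + M/7 + Y/7 (S(Y, M) = ((Y + M) + 463)/7 = ((M + Y) + 463)/7 = (463 + M + Y)/7 = 463/7 + M/7 + Y/7)
t = -7/1130 (t = 1/((463/7 + (⅐)*(-187) + (⅐)*(-111)) - 185) = 1/((463/7 - 187/7 - 111/7) - 185) = 1/(165/7 - 185) = 1/(-1130/7) = -7/1130 ≈ -0.0061947)
b = 7/2260 (b = -½*(-7/1130) = 7/2260 ≈ 0.0030973)
√((70690 - k(431, 462)) + b) = √((70690 - 1*240) + 7/2260) = √((70690 - 240) + 7/2260) = √(70450 + 7/2260) = √(159217007/2260) = √89957608955/1130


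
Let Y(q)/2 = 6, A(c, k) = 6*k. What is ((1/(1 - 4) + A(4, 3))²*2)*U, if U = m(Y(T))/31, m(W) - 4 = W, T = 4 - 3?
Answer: 89888/279 ≈ 322.18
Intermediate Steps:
T = 1
Y(q) = 12 (Y(q) = 2*6 = 12)
m(W) = 4 + W
U = 16/31 (U = (4 + 12)/31 = 16*(1/31) = 16/31 ≈ 0.51613)
((1/(1 - 4) + A(4, 3))²*2)*U = ((1/(1 - 4) + 6*3)²*2)*(16/31) = ((1/(-3) + 18)²*2)*(16/31) = ((-⅓ + 18)²*2)*(16/31) = ((53/3)²*2)*(16/31) = ((2809/9)*2)*(16/31) = (5618/9)*(16/31) = 89888/279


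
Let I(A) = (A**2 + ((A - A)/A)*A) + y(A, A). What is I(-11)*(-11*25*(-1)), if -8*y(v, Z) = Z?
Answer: 269225/8 ≈ 33653.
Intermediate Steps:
y(v, Z) = -Z/8
I(A) = A**2 - A/8 (I(A) = (A**2 + ((A - A)/A)*A) - A/8 = (A**2 + (0/A)*A) - A/8 = (A**2 + 0*A) - A/8 = (A**2 + 0) - A/8 = A**2 - A/8)
I(-11)*(-11*25*(-1)) = (-11*(-1/8 - 11))*(-11*25*(-1)) = (-11*(-89/8))*(-275*(-1)) = (979/8)*275 = 269225/8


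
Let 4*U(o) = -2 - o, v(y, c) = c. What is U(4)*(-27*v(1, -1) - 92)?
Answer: 195/2 ≈ 97.500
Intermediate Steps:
U(o) = -½ - o/4 (U(o) = (-2 - o)/4 = -½ - o/4)
U(4)*(-27*v(1, -1) - 92) = (-½ - ¼*4)*(-27*(-1) - 92) = (-½ - 1)*(27 - 92) = -3/2*(-65) = 195/2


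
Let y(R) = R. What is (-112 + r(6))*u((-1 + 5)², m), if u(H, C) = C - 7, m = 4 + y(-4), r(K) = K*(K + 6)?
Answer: 280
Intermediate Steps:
r(K) = K*(6 + K)
m = 0 (m = 4 - 4 = 0)
u(H, C) = -7 + C
(-112 + r(6))*u((-1 + 5)², m) = (-112 + 6*(6 + 6))*(-7 + 0) = (-112 + 6*12)*(-7) = (-112 + 72)*(-7) = -40*(-7) = 280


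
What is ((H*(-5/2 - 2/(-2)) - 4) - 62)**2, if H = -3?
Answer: 15129/4 ≈ 3782.3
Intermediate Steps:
((H*(-5/2 - 2/(-2)) - 4) - 62)**2 = ((-3*(-5/2 - 2/(-2)) - 4) - 62)**2 = ((-3*(-5*1/2 - 2*(-1/2)) - 4) - 62)**2 = ((-3*(-5/2 + 1) - 4) - 62)**2 = ((-3*(-3/2) - 4) - 62)**2 = ((9/2 - 4) - 62)**2 = (1/2 - 62)**2 = (-123/2)**2 = 15129/4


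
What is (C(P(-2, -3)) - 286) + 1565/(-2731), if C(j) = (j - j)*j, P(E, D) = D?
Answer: -782631/2731 ≈ -286.57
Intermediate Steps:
C(j) = 0 (C(j) = 0*j = 0)
(C(P(-2, -3)) - 286) + 1565/(-2731) = (0 - 286) + 1565/(-2731) = -286 + 1565*(-1/2731) = -286 - 1565/2731 = -782631/2731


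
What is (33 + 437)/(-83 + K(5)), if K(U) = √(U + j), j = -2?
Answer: -19505/3443 - 235*√3/3443 ≈ -5.7833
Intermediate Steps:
K(U) = √(-2 + U) (K(U) = √(U - 2) = √(-2 + U))
(33 + 437)/(-83 + K(5)) = (33 + 437)/(-83 + √(-2 + 5)) = 470/(-83 + √3)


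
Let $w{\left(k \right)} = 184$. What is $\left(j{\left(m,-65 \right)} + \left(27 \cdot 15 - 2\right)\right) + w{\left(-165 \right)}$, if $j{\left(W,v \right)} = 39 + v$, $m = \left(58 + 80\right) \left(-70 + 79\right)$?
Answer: $561$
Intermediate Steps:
$m = 1242$ ($m = 138 \cdot 9 = 1242$)
$\left(j{\left(m,-65 \right)} + \left(27 \cdot 15 - 2\right)\right) + w{\left(-165 \right)} = \left(\left(39 - 65\right) + \left(27 \cdot 15 - 2\right)\right) + 184 = \left(-26 + \left(405 - 2\right)\right) + 184 = \left(-26 + 403\right) + 184 = 377 + 184 = 561$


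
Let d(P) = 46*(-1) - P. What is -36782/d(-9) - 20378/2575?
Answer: 93959664/95275 ≈ 986.19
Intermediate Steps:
d(P) = -46 - P
-36782/d(-9) - 20378/2575 = -36782/(-46 - 1*(-9)) - 20378/2575 = -36782/(-46 + 9) - 20378*1/2575 = -36782/(-37) - 20378/2575 = -36782*(-1/37) - 20378/2575 = 36782/37 - 20378/2575 = 93959664/95275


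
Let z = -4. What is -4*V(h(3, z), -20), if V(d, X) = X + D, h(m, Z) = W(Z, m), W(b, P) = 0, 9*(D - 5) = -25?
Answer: 640/9 ≈ 71.111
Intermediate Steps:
D = 20/9 (D = 5 + (1/9)*(-25) = 5 - 25/9 = 20/9 ≈ 2.2222)
h(m, Z) = 0
V(d, X) = 20/9 + X (V(d, X) = X + 20/9 = 20/9 + X)
-4*V(h(3, z), -20) = -4*(20/9 - 20) = -4*(-160/9) = 640/9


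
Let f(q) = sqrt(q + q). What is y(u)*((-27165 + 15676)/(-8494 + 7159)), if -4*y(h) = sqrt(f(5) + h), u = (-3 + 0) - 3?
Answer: -11489*I*sqrt(6 - sqrt(10))/5340 ≈ -3.6243*I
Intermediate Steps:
f(q) = sqrt(2)*sqrt(q) (f(q) = sqrt(2*q) = sqrt(2)*sqrt(q))
u = -6 (u = -3 - 3 = -6)
y(h) = -sqrt(h + sqrt(10))/4 (y(h) = -sqrt(sqrt(2)*sqrt(5) + h)/4 = -sqrt(sqrt(10) + h)/4 = -sqrt(h + sqrt(10))/4)
y(u)*((-27165 + 15676)/(-8494 + 7159)) = (-sqrt(-6 + sqrt(10))/4)*((-27165 + 15676)/(-8494 + 7159)) = (-sqrt(-6 + sqrt(10))/4)*(-11489/(-1335)) = (-sqrt(-6 + sqrt(10))/4)*(-11489*(-1/1335)) = -sqrt(-6 + sqrt(10))/4*(11489/1335) = -11489*sqrt(-6 + sqrt(10))/5340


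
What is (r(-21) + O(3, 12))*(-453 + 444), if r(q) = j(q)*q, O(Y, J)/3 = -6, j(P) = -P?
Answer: 4131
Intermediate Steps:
O(Y, J) = -18 (O(Y, J) = 3*(-6) = -18)
r(q) = -q**2 (r(q) = (-q)*q = -q**2)
(r(-21) + O(3, 12))*(-453 + 444) = (-1*(-21)**2 - 18)*(-453 + 444) = (-1*441 - 18)*(-9) = (-441 - 18)*(-9) = -459*(-9) = 4131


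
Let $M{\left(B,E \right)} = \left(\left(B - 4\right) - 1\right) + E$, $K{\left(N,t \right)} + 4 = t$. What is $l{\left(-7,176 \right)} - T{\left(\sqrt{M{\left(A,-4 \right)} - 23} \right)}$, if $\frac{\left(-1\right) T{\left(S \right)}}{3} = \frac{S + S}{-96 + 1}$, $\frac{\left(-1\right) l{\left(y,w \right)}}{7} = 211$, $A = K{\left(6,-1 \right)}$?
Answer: $-1477 - \frac{6 i \sqrt{37}}{95} \approx -1477.0 - 0.38417 i$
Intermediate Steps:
$K{\left(N,t \right)} = -4 + t$
$A = -5$ ($A = -4 - 1 = -5$)
$l{\left(y,w \right)} = -1477$ ($l{\left(y,w \right)} = \left(-7\right) 211 = -1477$)
$M{\left(B,E \right)} = -5 + B + E$ ($M{\left(B,E \right)} = \left(\left(-4 + B\right) - 1\right) + E = \left(-5 + B\right) + E = -5 + B + E$)
$T{\left(S \right)} = \frac{6 S}{95}$ ($T{\left(S \right)} = - 3 \frac{S + S}{-96 + 1} = - 3 \frac{2 S}{-95} = - 3 \cdot 2 S \left(- \frac{1}{95}\right) = - 3 \left(- \frac{2 S}{95}\right) = \frac{6 S}{95}$)
$l{\left(-7,176 \right)} - T{\left(\sqrt{M{\left(A,-4 \right)} - 23} \right)} = -1477 - \frac{6 \sqrt{\left(-5 - 5 - 4\right) - 23}}{95} = -1477 - \frac{6 \sqrt{-14 - 23}}{95} = -1477 - \frac{6 \sqrt{-37}}{95} = -1477 - \frac{6 i \sqrt{37}}{95}$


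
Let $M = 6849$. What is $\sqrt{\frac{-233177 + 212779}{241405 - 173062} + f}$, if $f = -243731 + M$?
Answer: $\frac{2 i \sqrt{276605425631733}}{68343} \approx 486.71 i$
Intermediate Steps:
$f = -236882$ ($f = -243731 + 6849 = -236882$)
$\sqrt{\frac{-233177 + 212779}{241405 - 173062} + f} = \sqrt{\frac{-233177 + 212779}{241405 - 173062} - 236882} = \sqrt{- \frac{20398}{68343} - 236882} = \sqrt{- \frac{16189246924}{68343}} = \frac{2 i \sqrt{276605425631733}}{68343}$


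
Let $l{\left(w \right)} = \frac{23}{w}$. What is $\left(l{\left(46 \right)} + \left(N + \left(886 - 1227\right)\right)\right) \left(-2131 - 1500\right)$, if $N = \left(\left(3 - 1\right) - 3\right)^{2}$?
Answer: $\frac{2465449}{2} \approx 1.2327 \cdot 10^{6}$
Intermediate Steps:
$N = 1$ ($N = \left(2 - 3\right)^{2} = \left(-1\right)^{2} = 1$)
$\left(l{\left(46 \right)} + \left(N + \left(886 - 1227\right)\right)\right) \left(-2131 - 1500\right) = \left(\frac{23}{46} + \left(1 + \left(886 - 1227\right)\right)\right) \left(-2131 - 1500\right) = \left(23 \cdot \frac{1}{46} + \left(1 - 341\right)\right) \left(-3631\right) = \left(\frac{1}{2} - 340\right) \left(-3631\right) = \left(- \frac{679}{2}\right) \left(-3631\right) = \frac{2465449}{2}$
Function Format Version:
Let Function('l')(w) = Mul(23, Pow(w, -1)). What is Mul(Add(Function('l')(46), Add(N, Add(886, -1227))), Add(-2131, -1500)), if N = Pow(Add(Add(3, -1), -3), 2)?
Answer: Rational(2465449, 2) ≈ 1.2327e+6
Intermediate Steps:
N = 1 (N = Pow(Add(2, -3), 2) = Pow(-1, 2) = 1)
Mul(Add(Function('l')(46), Add(N, Add(886, -1227))), Add(-2131, -1500)) = Mul(Add(Mul(23, Pow(46, -1)), Add(1, Add(886, -1227))), Add(-2131, -1500)) = Mul(Add(Mul(23, Rational(1, 46)), Add(1, -341)), -3631) = Mul(Add(Rational(1, 2), -340), -3631) = Mul(Rational(-679, 2), -3631) = Rational(2465449, 2)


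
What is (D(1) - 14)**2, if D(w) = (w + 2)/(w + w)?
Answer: 625/4 ≈ 156.25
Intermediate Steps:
D(w) = (2 + w)/(2*w) (D(w) = (2 + w)/((2*w)) = (2 + w)*(1/(2*w)) = (2 + w)/(2*w))
(D(1) - 14)**2 = ((1/2)*(2 + 1)/1 - 14)**2 = ((1/2)*1*3 - 14)**2 = (3/2 - 14)**2 = (-25/2)**2 = 625/4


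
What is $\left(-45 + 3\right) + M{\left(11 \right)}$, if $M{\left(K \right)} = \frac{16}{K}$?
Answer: $- \frac{446}{11} \approx -40.545$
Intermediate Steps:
$\left(-45 + 3\right) + M{\left(11 \right)} = \left(-45 + 3\right) + \frac{16}{11} = -42 + 16 \cdot \frac{1}{11} = -42 + \frac{16}{11} = - \frac{446}{11}$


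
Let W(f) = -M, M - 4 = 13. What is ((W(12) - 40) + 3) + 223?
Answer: 169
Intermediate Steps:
M = 17 (M = 4 + 13 = 17)
W(f) = -17 (W(f) = -1*17 = -17)
((W(12) - 40) + 3) + 223 = ((-17 - 40) + 3) + 223 = (-57 + 3) + 223 = -54 + 223 = 169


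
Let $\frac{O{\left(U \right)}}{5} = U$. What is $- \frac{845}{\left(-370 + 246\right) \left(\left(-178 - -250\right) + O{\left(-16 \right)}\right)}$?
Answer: $- \frac{845}{992} \approx -0.85181$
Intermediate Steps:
$O{\left(U \right)} = 5 U$
$- \frac{845}{\left(-370 + 246\right) \left(\left(-178 - -250\right) + O{\left(-16 \right)}\right)} = - \frac{845}{\left(-370 + 246\right) \left(\left(-178 - -250\right) + 5 \left(-16\right)\right)} = - \frac{845}{\left(-124\right) \left(\left(-178 + 250\right) - 80\right)} = - \frac{845}{\left(-124\right) \left(72 - 80\right)} = - \frac{845}{\left(-124\right) \left(-8\right)} = - \frac{845}{992}$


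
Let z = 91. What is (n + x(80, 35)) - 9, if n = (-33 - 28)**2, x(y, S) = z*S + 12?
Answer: 6909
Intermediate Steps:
x(y, S) = 12 + 91*S (x(y, S) = 91*S + 12 = 12 + 91*S)
n = 3721 (n = (-61)**2 = 3721)
(n + x(80, 35)) - 9 = (3721 + (12 + 91*35)) - 9 = (3721 + (12 + 3185)) - 9 = (3721 + 3197) - 9 = 6918 - 9 = 6909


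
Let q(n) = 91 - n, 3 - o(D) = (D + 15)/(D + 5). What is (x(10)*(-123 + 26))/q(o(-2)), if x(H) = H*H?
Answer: -29100/277 ≈ -105.05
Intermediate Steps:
x(H) = H**2
o(D) = 3 - (15 + D)/(5 + D) (o(D) = 3 - (D + 15)/(D + 5) = 3 - (15 + D)/(5 + D))
(x(10)*(-123 + 26))/q(o(-2)) = (10**2*(-123 + 26))/(91 - 2*(-2)/(5 - 2)) = (100*(-97))/(91 - 2*(-2)/3) = -9700/(91 - 2*(-2)/3) = -9700/(91 - 1*(-4/3)) = -9700/(91 + 4/3) = -9700/277/3 = -9700*3/277 = -29100/277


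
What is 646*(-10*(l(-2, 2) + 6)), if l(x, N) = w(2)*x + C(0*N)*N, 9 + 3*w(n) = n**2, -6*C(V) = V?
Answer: -180880/3 ≈ -60293.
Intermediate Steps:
C(V) = -V/6
w(n) = -3 + n**2/3
l(x, N) = -5*x/3 (l(x, N) = (-3 + (1/3)*2**2)*x + (-0*N)*N = (-3 + (1/3)*4)*x + (-1/6*0)*N = (-3 + 4/3)*x + 0*N = -5*x/3 + 0 = -5*x/3)
646*(-10*(l(-2, 2) + 6)) = 646*(-10*(-5/3*(-2) + 6)) = 646*(-10*(10/3 + 6)) = 646*(-10*28/3) = 646*(-280/3) = -180880/3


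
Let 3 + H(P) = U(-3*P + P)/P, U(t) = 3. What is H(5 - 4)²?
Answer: 0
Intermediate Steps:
H(P) = -3 + 3/P
H(5 - 4)² = (-3 + 3/(5 - 4))² = (-3 + 3/1)² = (-3 + 3*1)² = (-3 + 3)² = 0² = 0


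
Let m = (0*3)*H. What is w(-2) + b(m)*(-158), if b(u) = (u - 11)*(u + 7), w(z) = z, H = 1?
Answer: 12164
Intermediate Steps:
m = 0 (m = (0*3)*1 = 0*1 = 0)
b(u) = (-11 + u)*(7 + u)
w(-2) + b(m)*(-158) = -2 + (-77 + 0² - 4*0)*(-158) = -2 + (-77 + 0 + 0)*(-158) = -2 - 77*(-158) = -2 + 12166 = 12164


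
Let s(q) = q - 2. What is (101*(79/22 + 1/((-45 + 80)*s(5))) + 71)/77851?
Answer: 1004027/179835810 ≈ 0.0055830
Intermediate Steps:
s(q) = -2 + q
(101*(79/22 + 1/((-45 + 80)*s(5))) + 71)/77851 = (101*(79/22 + 1/((-45 + 80)*(-2 + 5))) + 71)/77851 = (101*(79*(1/22) + 1/(35*3)) + 71)*(1/77851) = (101*(79/22 + (1/35)*(1/3)) + 71)*(1/77851) = (101*(79/22 + 1/105) + 71)*(1/77851) = (101*(8317/2310) + 71)*(1/77851) = (840017/2310 + 71)*(1/77851) = (1004027/2310)*(1/77851) = 1004027/179835810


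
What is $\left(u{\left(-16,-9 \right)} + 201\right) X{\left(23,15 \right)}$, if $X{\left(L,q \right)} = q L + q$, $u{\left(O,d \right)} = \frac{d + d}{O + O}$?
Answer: $\frac{145125}{2} \approx 72563.0$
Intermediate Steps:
$u{\left(O,d \right)} = \frac{d}{O}$ ($u{\left(O,d \right)} = \frac{2 d}{2 O} = 2 d \frac{1}{2 O} = \frac{d}{O}$)
$X{\left(L,q \right)} = q + L q$ ($X{\left(L,q \right)} = L q + q = q + L q$)
$\left(u{\left(-16,-9 \right)} + 201\right) X{\left(23,15 \right)} = \left(- \frac{9}{-16} + 201\right) 15 \left(1 + 23\right) = \left(\left(-9\right) \left(- \frac{1}{16}\right) + 201\right) 15 \cdot 24 = \left(\frac{9}{16} + 201\right) 360 = \frac{3225}{16} \cdot 360 = \frac{145125}{2}$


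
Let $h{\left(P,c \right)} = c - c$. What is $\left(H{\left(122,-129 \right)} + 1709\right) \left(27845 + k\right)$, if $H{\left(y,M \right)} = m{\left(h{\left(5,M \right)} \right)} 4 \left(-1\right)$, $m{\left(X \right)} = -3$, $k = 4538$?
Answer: $55731143$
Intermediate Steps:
$h{\left(P,c \right)} = 0$
$H{\left(y,M \right)} = 12$ ($H{\left(y,M \right)} = \left(-3\right) 4 \left(-1\right) = \left(-12\right) \left(-1\right) = 12$)
$\left(H{\left(122,-129 \right)} + 1709\right) \left(27845 + k\right) = \left(12 + 1709\right) \left(27845 + 4538\right) = 1721 \cdot 32383 = 55731143$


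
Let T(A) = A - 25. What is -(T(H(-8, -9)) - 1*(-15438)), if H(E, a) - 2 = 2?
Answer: -15417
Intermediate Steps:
H(E, a) = 4 (H(E, a) = 2 + 2 = 4)
T(A) = -25 + A
-(T(H(-8, -9)) - 1*(-15438)) = -((-25 + 4) - 1*(-15438)) = -(-21 + 15438) = -1*15417 = -15417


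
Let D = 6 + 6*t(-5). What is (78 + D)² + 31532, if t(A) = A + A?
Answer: 32108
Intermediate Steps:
t(A) = 2*A
D = -54 (D = 6 + 6*(2*(-5)) = 6 + 6*(-10) = 6 - 60 = -54)
(78 + D)² + 31532 = (78 - 54)² + 31532 = 24² + 31532 = 576 + 31532 = 32108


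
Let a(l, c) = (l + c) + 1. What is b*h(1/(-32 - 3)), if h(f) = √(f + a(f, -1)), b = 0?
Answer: 0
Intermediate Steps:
a(l, c) = 1 + c + l (a(l, c) = (c + l) + 1 = 1 + c + l)
h(f) = √2*√f (h(f) = √(f + (1 - 1 + f)) = √(f + f) = √(2*f) = √2*√f)
b*h(1/(-32 - 3)) = 0*(√2*√(1/(-32 - 3))) = 0*(√2*√(1/(-35))) = 0*(√2*√(-1/35)) = 0*(√2*(I*√35/35)) = 0*(I*√70/35) = 0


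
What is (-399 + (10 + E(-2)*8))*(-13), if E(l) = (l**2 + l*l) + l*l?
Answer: 3809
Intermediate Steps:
E(l) = 3*l**2 (E(l) = (l**2 + l**2) + l**2 = 2*l**2 + l**2 = 3*l**2)
(-399 + (10 + E(-2)*8))*(-13) = (-399 + (10 + (3*(-2)**2)*8))*(-13) = (-399 + (10 + (3*4)*8))*(-13) = (-399 + (10 + 12*8))*(-13) = (-399 + (10 + 96))*(-13) = (-399 + 106)*(-13) = -293*(-13) = 3809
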